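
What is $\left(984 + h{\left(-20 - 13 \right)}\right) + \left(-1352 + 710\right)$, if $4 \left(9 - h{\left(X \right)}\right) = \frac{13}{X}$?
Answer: $\frac{46345}{132} \approx 351.1$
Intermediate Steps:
$h{\left(X \right)} = 9 - \frac{13}{4 X}$ ($h{\left(X \right)} = 9 - \frac{13 \frac{1}{X}}{4} = 9 - \frac{13}{4 X}$)
$\left(984 + h{\left(-20 - 13 \right)}\right) + \left(-1352 + 710\right) = \left(984 + \left(9 - \frac{13}{4 \left(-20 - 13\right)}\right)\right) + \left(-1352 + 710\right) = \left(984 + \left(9 - \frac{13}{4 \left(-20 - 13\right)}\right)\right) - 642 = \left(984 + \left(9 - \frac{13}{4 \left(-33\right)}\right)\right) - 642 = \left(984 + \left(9 - - \frac{13}{132}\right)\right) - 642 = \left(984 + \left(9 + \frac{13}{132}\right)\right) - 642 = \left(984 + \frac{1201}{132}\right) - 642 = \frac{131089}{132} - 642 = \frac{46345}{132}$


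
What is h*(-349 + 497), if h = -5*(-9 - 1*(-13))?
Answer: -2960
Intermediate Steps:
h = -20 (h = -5*(-9 + 13) = -5*4 = -20)
h*(-349 + 497) = -20*(-349 + 497) = -20*148 = -2960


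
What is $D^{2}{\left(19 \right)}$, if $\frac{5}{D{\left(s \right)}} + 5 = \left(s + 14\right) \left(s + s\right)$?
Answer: $\frac{25}{1560001} \approx 1.6026 \cdot 10^{-5}$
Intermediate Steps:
$D{\left(s \right)} = \frac{5}{-5 + 2 s \left(14 + s\right)}$ ($D{\left(s \right)} = \frac{5}{-5 + \left(s + 14\right) \left(s + s\right)} = \frac{5}{-5 + \left(14 + s\right) 2 s} = \frac{5}{-5 + 2 s \left(14 + s\right)}$)
$D^{2}{\left(19 \right)} = \left(\frac{5}{-5 + 2 \cdot 19^{2} + 28 \cdot 19}\right)^{2} = \left(\frac{5}{-5 + 2 \cdot 361 + 532}\right)^{2} = \left(\frac{5}{-5 + 722 + 532}\right)^{2} = \left(\frac{5}{1249}\right)^{2} = \frac{25}{1560001}$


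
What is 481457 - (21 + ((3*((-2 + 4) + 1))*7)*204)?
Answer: 468584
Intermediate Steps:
481457 - (21 + ((3*((-2 + 4) + 1))*7)*204) = 481457 - (21 + ((3*(2 + 1))*7)*204) = 481457 - (21 + ((3*3)*7)*204) = 481457 - (21 + (9*7)*204) = 481457 - (21 + 63*204) = 481457 - (21 + 12852) = 481457 - 1*12873 = 481457 - 12873 = 468584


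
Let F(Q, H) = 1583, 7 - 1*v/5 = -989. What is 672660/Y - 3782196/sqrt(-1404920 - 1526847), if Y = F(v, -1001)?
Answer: 672660/1583 + 3782196*I*sqrt(2931767)/2931767 ≈ 424.93 + 2208.9*I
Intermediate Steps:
v = 4980 (v = 35 - 5*(-989) = 35 + 4945 = 4980)
Y = 1583
672660/Y - 3782196/sqrt(-1404920 - 1526847) = 672660/1583 - 3782196/sqrt(-1404920 - 1526847) = 672660*(1/1583) - 3782196*(-I*sqrt(2931767)/2931767) = 672660/1583 - 3782196*(-I*sqrt(2931767)/2931767) = 672660/1583 - (-3782196)*I*sqrt(2931767)/2931767 = 672660/1583 + 3782196*I*sqrt(2931767)/2931767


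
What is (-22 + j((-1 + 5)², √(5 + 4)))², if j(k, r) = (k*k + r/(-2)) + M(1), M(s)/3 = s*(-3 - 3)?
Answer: 184041/4 ≈ 46010.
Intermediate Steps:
M(s) = -18*s (M(s) = 3*(s*(-3 - 3)) = 3*(s*(-6)) = 3*(-6*s) = -18*s)
j(k, r) = -18 + k² - r/2 (j(k, r) = (k*k + r/(-2)) - 18*1 = (k² + r*(-½)) - 18 = (k² - r/2) - 18 = -18 + k² - r/2)
(-22 + j((-1 + 5)², √(5 + 4)))² = (-22 + (-18 + ((-1 + 5)²)² - √(5 + 4)/2))² = (-22 + (-18 + (4²)² - √9/2))² = (-22 + (-18 + 16² - ½*3))² = (-22 + (-18 + 256 - 3/2))² = (-22 + 473/2)² = (429/2)² = 184041/4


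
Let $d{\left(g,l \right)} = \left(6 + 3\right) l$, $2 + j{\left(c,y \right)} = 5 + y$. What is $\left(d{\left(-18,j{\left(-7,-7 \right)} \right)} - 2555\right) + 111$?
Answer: $-2480$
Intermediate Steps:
$j{\left(c,y \right)} = 3 + y$ ($j{\left(c,y \right)} = -2 + \left(5 + y\right) = 3 + y$)
$d{\left(g,l \right)} = 9 l$
$\left(d{\left(-18,j{\left(-7,-7 \right)} \right)} - 2555\right) + 111 = \left(9 \left(3 - 7\right) - 2555\right) + 111 = \left(9 \left(-4\right) - 2555\right) + 111 = \left(-36 - 2555\right) + 111 = -2591 + 111 = -2480$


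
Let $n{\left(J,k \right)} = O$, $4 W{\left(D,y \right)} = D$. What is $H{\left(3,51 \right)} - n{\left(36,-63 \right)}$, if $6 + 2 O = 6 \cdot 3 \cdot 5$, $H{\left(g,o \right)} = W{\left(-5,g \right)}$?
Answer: $- \frac{173}{4} \approx -43.25$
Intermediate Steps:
$W{\left(D,y \right)} = \frac{D}{4}$
$H{\left(g,o \right)} = - \frac{5}{4}$ ($H{\left(g,o \right)} = \frac{1}{4} \left(-5\right) = - \frac{5}{4}$)
$O = 42$ ($O = -3 + \frac{6 \cdot 3 \cdot 5}{2} = -3 + \frac{18 \cdot 5}{2} = -3 + \frac{1}{2} \cdot 90 = -3 + 45 = 42$)
$n{\left(J,k \right)} = 42$
$H{\left(3,51 \right)} - n{\left(36,-63 \right)} = - \frac{5}{4} - 42 = - \frac{173}{4}$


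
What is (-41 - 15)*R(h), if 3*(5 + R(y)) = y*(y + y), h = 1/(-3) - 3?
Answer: -3640/27 ≈ -134.81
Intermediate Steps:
h = -10/3 (h = -⅓ - 3 = -10/3 ≈ -3.3333)
R(y) = -5 + 2*y²/3 (R(y) = -5 + (y*(y + y))/3 = -5 + (y*(2*y))/3 = -5 + (2*y²)/3 = -5 + 2*y²/3)
(-41 - 15)*R(h) = (-41 - 15)*(-5 + 2*(-10/3)²/3) = -56*(-5 + (⅔)*(100/9)) = -56*(-5 + 200/27) = -56*65/27 = -3640/27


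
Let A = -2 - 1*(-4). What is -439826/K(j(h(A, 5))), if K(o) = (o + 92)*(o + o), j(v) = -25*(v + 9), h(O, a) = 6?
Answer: -219913/106125 ≈ -2.0722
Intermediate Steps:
A = 2 (A = -2 + 4 = 2)
j(v) = -225 - 25*v (j(v) = -25*(9 + v) = -225 - 25*v)
K(o) = 2*o*(92 + o) (K(o) = (92 + o)*(2*o) = 2*o*(92 + o))
-439826/K(j(h(A, 5))) = -439826*1/(2*(-225 - 25*6)*(92 + (-225 - 25*6))) = -439826*1/(2*(-225 - 150)*(92 + (-225 - 150))) = -439826*(-1/(750*(92 - 375))) = -439826/(2*(-375)*(-283)) = -439826/212250 = -439826*1/212250 = -219913/106125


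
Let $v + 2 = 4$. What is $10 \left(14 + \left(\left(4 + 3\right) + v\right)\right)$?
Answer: $230$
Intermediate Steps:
$v = 2$ ($v = -2 + 4 = 2$)
$10 \left(14 + \left(\left(4 + 3\right) + v\right)\right) = 10 \left(14 + \left(\left(4 + 3\right) + 2\right)\right) = 10 \left(14 + \left(7 + 2\right)\right) = 10 \left(14 + 9\right) = 10 \cdot 23 = 230$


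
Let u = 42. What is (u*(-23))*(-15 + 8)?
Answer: 6762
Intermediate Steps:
(u*(-23))*(-15 + 8) = (42*(-23))*(-15 + 8) = -966*(-7) = 6762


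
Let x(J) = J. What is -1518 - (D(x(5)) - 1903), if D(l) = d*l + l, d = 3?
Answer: 365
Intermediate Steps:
D(l) = 4*l (D(l) = 3*l + l = 4*l)
-1518 - (D(x(5)) - 1903) = -1518 - (4*5 - 1903) = -1518 - (20 - 1903) = -1518 - 1*(-1883) = -1518 + 1883 = 365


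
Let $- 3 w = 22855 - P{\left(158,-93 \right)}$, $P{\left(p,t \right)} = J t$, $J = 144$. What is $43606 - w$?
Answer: $\frac{167065}{3} \approx 55688.0$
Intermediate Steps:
$P{\left(p,t \right)} = 144 t$
$w = - \frac{36247}{3}$ ($w = - \frac{22855 - 144 \left(-93\right)}{3} = - \frac{22855 - -13392}{3} = - \frac{22855 + 13392}{3} = \left(- \frac{1}{3}\right) 36247 = - \frac{36247}{3} \approx -12082.0$)
$43606 - w = 43606 - - \frac{36247}{3} = 43606 + \frac{36247}{3} = \frac{167065}{3}$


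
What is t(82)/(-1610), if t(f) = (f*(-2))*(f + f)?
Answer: 13448/805 ≈ 16.706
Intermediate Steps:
t(f) = -4*f² (t(f) = (-2*f)*(2*f) = -4*f²)
t(82)/(-1610) = -4*82²/(-1610) = -4*6724*(-1/1610) = -26896*(-1/1610) = 13448/805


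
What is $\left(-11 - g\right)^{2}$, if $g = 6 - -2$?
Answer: $361$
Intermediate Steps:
$g = 8$ ($g = 6 + 2 = 8$)
$\left(-11 - g\right)^{2} = \left(-11 - 8\right)^{2} = \left(-19\right)^{2} = 361$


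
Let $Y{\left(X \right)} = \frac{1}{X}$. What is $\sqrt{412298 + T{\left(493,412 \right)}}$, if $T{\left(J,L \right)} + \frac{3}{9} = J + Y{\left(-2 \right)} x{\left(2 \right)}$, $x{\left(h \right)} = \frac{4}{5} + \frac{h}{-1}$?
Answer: $\frac{\sqrt{92878035}}{15} \approx 642.49$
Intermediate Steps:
$x{\left(h \right)} = \frac{4}{5} - h$ ($x{\left(h \right)} = 4 \cdot \frac{1}{5} + h \left(-1\right) = \frac{4}{5} - h$)
$T{\left(J,L \right)} = \frac{4}{15} + J$ ($T{\left(J,L \right)} = - \frac{1}{3} + \left(J + \frac{\frac{4}{5} - 2}{-2}\right) = - \frac{1}{3} + \left(J - \frac{\frac{4}{5} - 2}{2}\right) = - \frac{1}{3} + \left(J - - \frac{3}{5}\right) = - \frac{1}{3} + \left(J + \frac{3}{5}\right) = - \frac{1}{3} + \left(\frac{3}{5} + J\right) = \frac{4}{15} + J$)
$\sqrt{412298 + T{\left(493,412 \right)}} = \sqrt{412298 + \left(\frac{4}{15} + 493\right)} = \sqrt{412298 + \frac{7399}{15}} = \sqrt{\frac{6191869}{15}} = \frac{\sqrt{92878035}}{15}$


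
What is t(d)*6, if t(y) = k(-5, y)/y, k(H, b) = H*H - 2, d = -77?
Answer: -138/77 ≈ -1.7922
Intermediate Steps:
k(H, b) = -2 + H² (k(H, b) = H² - 2 = -2 + H²)
t(y) = 23/y (t(y) = (-2 + (-5)²)/y = (-2 + 25)/y = 23/y)
t(d)*6 = (23/(-77))*6 = (23*(-1/77))*6 = -23/77*6 = -138/77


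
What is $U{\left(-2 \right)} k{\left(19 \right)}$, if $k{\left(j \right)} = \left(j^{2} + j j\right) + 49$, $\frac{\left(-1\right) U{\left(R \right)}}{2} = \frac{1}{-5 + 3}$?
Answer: $771$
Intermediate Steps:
$U{\left(R \right)} = 1$ ($U{\left(R \right)} = - \frac{2}{-5 + 3} = - \frac{2}{-2} = \left(-2\right) \left(- \frac{1}{2}\right) = 1$)
$k{\left(j \right)} = 49 + 2 j^{2}$ ($k{\left(j \right)} = \left(j^{2} + j^{2}\right) + 49 = 2 j^{2} + 49 = 49 + 2 j^{2}$)
$U{\left(-2 \right)} k{\left(19 \right)} = 1 \left(49 + 2 \cdot 19^{2}\right) = 1 \left(49 + 2 \cdot 361\right) = 1 \left(49 + 722\right) = 1 \cdot 771 = 771$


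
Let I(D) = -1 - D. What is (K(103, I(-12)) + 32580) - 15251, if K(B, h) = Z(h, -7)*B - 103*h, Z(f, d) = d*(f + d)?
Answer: 13312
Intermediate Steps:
Z(f, d) = d*(d + f)
K(B, h) = -103*h + B*(49 - 7*h) (K(B, h) = (-7*(-7 + h))*B - 103*h = (49 - 7*h)*B - 103*h = B*(49 - 7*h) - 103*h = -103*h + B*(49 - 7*h))
(K(103, I(-12)) + 32580) - 15251 = ((-103*(-1 - 1*(-12)) + 7*103*(7 - (-1 - 1*(-12)))) + 32580) - 15251 = ((-103*(-1 + 12) + 7*103*(7 - (-1 + 12))) + 32580) - 15251 = ((-103*11 + 7*103*(7 - 1*11)) + 32580) - 15251 = ((-1133 + 7*103*(7 - 11)) + 32580) - 15251 = ((-1133 + 7*103*(-4)) + 32580) - 15251 = ((-1133 - 2884) + 32580) - 15251 = (-4017 + 32580) - 15251 = 28563 - 15251 = 13312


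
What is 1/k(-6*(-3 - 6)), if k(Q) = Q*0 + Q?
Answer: 1/54 ≈ 0.018519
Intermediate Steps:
k(Q) = Q (k(Q) = 0 + Q = Q)
1/k(-6*(-3 - 6)) = 1/(-6*(-3 - 6)) = 1/(-6*(-9)) = 1/54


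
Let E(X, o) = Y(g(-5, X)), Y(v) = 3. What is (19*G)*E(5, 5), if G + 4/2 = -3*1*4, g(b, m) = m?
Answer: -798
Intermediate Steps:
G = -14 (G = -2 - 3*1*4 = -2 - 3*4 = -2 - 12 = -14)
E(X, o) = 3
(19*G)*E(5, 5) = (19*(-14))*3 = -266*3 = -798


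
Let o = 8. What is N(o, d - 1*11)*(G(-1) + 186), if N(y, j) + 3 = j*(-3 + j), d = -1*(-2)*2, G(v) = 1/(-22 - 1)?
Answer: 286559/23 ≈ 12459.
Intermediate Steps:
G(v) = -1/23 (G(v) = 1/(-23) = -1/23)
d = 4 (d = 2*2 = 4)
N(y, j) = -3 + j*(-3 + j)
N(o, d - 1*11)*(G(-1) + 186) = (-3 + (4 - 1*11)² - 3*(4 - 1*11))*(-1/23 + 186) = (-3 + (4 - 11)² - 3*(4 - 11))*(4277/23) = (-3 + (-7)² - 3*(-7))*(4277/23) = (-3 + 49 + 21)*(4277/23) = 67*(4277/23) = 286559/23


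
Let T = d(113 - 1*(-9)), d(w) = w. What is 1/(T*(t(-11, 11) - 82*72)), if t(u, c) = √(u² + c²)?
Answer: -1476/1063137707 - 11*√2/4252550828 ≈ -1.3920e-6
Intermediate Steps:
T = 122 (T = 113 - 1*(-9) = 113 + 9 = 122)
t(u, c) = √(c² + u²)
1/(T*(t(-11, 11) - 82*72)) = 1/(122*(√(11² + (-11)²) - 82*72)) = 1/(122*(√(121 + 121) - 5904)) = 1/(122*(√242 - 5904)) = 1/(122*(11*√2 - 5904)) = 1/(122*(-5904 + 11*√2))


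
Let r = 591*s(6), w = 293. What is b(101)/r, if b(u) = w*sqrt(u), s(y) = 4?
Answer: 293*sqrt(101)/2364 ≈ 1.2456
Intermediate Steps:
b(u) = 293*sqrt(u)
r = 2364 (r = 591*4 = 2364)
b(101)/r = (293*sqrt(101))/2364 = (293*sqrt(101))*(1/2364) = 293*sqrt(101)/2364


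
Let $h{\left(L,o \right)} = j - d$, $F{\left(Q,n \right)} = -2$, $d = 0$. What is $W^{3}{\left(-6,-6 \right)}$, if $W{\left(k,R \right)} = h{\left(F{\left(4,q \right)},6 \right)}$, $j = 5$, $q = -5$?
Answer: $125$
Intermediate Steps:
$h{\left(L,o \right)} = 5$ ($h{\left(L,o \right)} = 5 - 0 = 5 + 0 = 5$)
$W{\left(k,R \right)} = 5$
$W^{3}{\left(-6,-6 \right)} = 5^{3} = 125$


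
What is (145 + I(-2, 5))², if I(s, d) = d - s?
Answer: 23104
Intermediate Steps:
(145 + I(-2, 5))² = (145 + (5 - 1*(-2)))² = (145 + (5 + 2))² = (145 + 7)² = 152² = 23104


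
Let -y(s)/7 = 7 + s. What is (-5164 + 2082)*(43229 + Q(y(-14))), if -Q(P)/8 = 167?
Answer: -129114226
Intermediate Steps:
y(s) = -49 - 7*s (y(s) = -7*(7 + s) = -49 - 7*s)
Q(P) = -1336 (Q(P) = -8*167 = -1336)
(-5164 + 2082)*(43229 + Q(y(-14))) = (-5164 + 2082)*(43229 - 1336) = -3082*41893 = -129114226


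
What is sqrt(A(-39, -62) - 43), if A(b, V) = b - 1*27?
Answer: I*sqrt(109) ≈ 10.44*I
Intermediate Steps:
A(b, V) = -27 + b (A(b, V) = b - 27 = -27 + b)
sqrt(A(-39, -62) - 43) = sqrt((-27 - 39) - 43) = sqrt(-66 - 43) = sqrt(-109) = I*sqrt(109)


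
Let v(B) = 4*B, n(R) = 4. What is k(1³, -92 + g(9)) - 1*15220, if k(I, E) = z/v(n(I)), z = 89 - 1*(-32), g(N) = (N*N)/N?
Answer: -243399/16 ≈ -15212.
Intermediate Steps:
g(N) = N (g(N) = N²/N = N)
z = 121 (z = 89 + 32 = 121)
k(I, E) = 121/16 (k(I, E) = 121/((4*4)) = 121/16)
k(1³, -92 + g(9)) - 1*15220 = 121/16 - 1*15220 = 121/16 - 15220 = -243399/16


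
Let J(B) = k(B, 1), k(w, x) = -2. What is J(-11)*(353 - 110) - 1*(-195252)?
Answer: 194766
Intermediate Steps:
J(B) = -2
J(-11)*(353 - 110) - 1*(-195252) = -2*(353 - 110) - 1*(-195252) = -2*243 + 195252 = -486 + 195252 = 194766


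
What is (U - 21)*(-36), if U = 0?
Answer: 756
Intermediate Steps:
(U - 21)*(-36) = (0 - 21)*(-36) = -21*(-36) = 756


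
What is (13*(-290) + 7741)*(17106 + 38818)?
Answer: 222074204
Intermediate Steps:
(13*(-290) + 7741)*(17106 + 38818) = (-3770 + 7741)*55924 = 3971*55924 = 222074204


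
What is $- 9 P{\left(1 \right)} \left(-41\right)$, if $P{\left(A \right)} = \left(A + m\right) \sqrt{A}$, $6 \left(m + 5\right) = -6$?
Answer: $-1845$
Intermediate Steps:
$m = -6$ ($m = -5 + \frac{1}{6} \left(-6\right) = -5 - 1 = -6$)
$P{\left(A \right)} = \sqrt{A} \left(-6 + A\right)$ ($P{\left(A \right)} = \left(A - 6\right) \sqrt{A} = \left(-6 + A\right) \sqrt{A} = \sqrt{A} \left(-6 + A\right)$)
$- 9 P{\left(1 \right)} \left(-41\right) = - 9 \sqrt{1} \left(-6 + 1\right) \left(-41\right) = - 9 \cdot 1 \left(-5\right) \left(-41\right) = \left(-9\right) \left(-5\right) \left(-41\right) = 45 \left(-41\right) = -1845$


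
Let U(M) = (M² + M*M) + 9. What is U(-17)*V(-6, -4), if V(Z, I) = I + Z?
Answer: -5870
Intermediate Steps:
U(M) = 9 + 2*M² (U(M) = (M² + M²) + 9 = 2*M² + 9 = 9 + 2*M²)
U(-17)*V(-6, -4) = (9 + 2*(-17)²)*(-4 - 6) = (9 + 2*289)*(-10) = (9 + 578)*(-10) = 587*(-10) = -5870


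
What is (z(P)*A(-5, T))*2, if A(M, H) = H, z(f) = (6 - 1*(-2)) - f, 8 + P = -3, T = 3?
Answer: 114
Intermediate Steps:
P = -11 (P = -8 - 3 = -11)
z(f) = 8 - f (z(f) = (6 + 2) - f = 8 - f)
(z(P)*A(-5, T))*2 = ((8 - 1*(-11))*3)*2 = ((8 + 11)*3)*2 = (19*3)*2 = 57*2 = 114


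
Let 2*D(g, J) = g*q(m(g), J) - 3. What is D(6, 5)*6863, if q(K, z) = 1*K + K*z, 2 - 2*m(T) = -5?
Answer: 844149/2 ≈ 4.2207e+5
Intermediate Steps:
m(T) = 7/2 (m(T) = 1 - 1/2*(-5) = 1 + 5/2 = 7/2)
q(K, z) = K + K*z
D(g, J) = -3/2 + g*(7/2 + 7*J/2)/2 (D(g, J) = (g*(7*(1 + J)/2) - 3)/2 = (g*(7/2 + 7*J/2) - 3)/2 = (-3 + g*(7/2 + 7*J/2))/2 = -3/2 + g*(7/2 + 7*J/2)/2)
D(6, 5)*6863 = (-3/2 + (7/4)*6*(1 + 5))*6863 = (-3/2 + (7/4)*6*6)*6863 = (-3/2 + 63)*6863 = (123/2)*6863 = 844149/2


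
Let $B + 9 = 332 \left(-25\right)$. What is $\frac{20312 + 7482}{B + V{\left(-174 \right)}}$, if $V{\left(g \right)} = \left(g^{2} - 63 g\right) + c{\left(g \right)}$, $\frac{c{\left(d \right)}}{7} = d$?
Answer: $\frac{27794}{31711} \approx 0.87648$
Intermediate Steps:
$c{\left(d \right)} = 7 d$
$V{\left(g \right)} = g^{2} - 56 g$ ($V{\left(g \right)} = \left(g^{2} - 63 g\right) + 7 g = g^{2} - 56 g$)
$B = -8309$ ($B = -9 + 332 \left(-25\right) = -9 - 8300 = -8309$)
$\frac{20312 + 7482}{B + V{\left(-174 \right)}} = \frac{20312 + 7482}{-8309 - 174 \left(-56 - 174\right)} = \frac{27794}{-8309 - -40020} = \frac{27794}{-8309 + 40020} = \frac{27794}{31711}$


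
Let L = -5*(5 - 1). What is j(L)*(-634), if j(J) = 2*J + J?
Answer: 38040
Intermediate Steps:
L = -20 (L = -5*4 = -20)
j(J) = 3*J
j(L)*(-634) = (3*(-20))*(-634) = -60*(-634) = 38040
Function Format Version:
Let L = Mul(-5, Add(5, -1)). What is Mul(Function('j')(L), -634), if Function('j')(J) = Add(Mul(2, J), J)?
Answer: 38040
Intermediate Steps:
L = -20 (L = Mul(-5, 4) = -20)
Function('j')(J) = Mul(3, J)
Mul(Function('j')(L), -634) = Mul(Mul(3, -20), -634) = Mul(-60, -634) = 38040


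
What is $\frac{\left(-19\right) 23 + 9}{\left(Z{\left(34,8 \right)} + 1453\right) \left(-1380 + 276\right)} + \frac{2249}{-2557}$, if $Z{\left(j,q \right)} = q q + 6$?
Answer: $- \frac{945089053}{1074829836} \approx -0.87929$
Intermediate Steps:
$Z{\left(j,q \right)} = 6 + q^{2}$ ($Z{\left(j,q \right)} = q^{2} + 6 = 6 + q^{2}$)
$\frac{\left(-19\right) 23 + 9}{\left(Z{\left(34,8 \right)} + 1453\right) \left(-1380 + 276\right)} + \frac{2249}{-2557} = \frac{\left(-19\right) 23 + 9}{\left(\left(6 + 8^{2}\right) + 1453\right) \left(-1380 + 276\right)} + \frac{2249}{-2557} = \frac{-437 + 9}{\left(\left(6 + 64\right) + 1453\right) \left(-1104\right)} + 2249 \left(- \frac{1}{2557}\right) = - \frac{428}{\left(70 + 1453\right) \left(-1104\right)} - \frac{2249}{2557} = - \frac{428}{1523 \left(-1104\right)} - \frac{2249}{2557} = - \frac{428}{-1681392} - \frac{2249}{2557} = \left(-428\right) \left(- \frac{1}{1681392}\right) - \frac{2249}{2557} = \frac{107}{420348} - \frac{2249}{2557} = - \frac{945089053}{1074829836}$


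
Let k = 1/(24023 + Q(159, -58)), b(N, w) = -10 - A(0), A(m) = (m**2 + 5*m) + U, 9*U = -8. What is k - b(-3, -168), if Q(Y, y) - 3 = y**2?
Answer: 748663/82170 ≈ 9.1111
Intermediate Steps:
U = -8/9 (U = (1/9)*(-8) = -8/9 ≈ -0.88889)
Q(Y, y) = 3 + y**2
A(m) = -8/9 + m**2 + 5*m (A(m) = (m**2 + 5*m) - 8/9 = -8/9 + m**2 + 5*m)
b(N, w) = -82/9 (b(N, w) = -10 - (-8/9 + 0**2 + 5*0) = -10 - (-8/9 + 0 + 0) = -10 - 1*(-8/9) = -10 + 8/9 = -82/9)
k = 1/27390 (k = 1/(24023 + (3 + (-58)**2)) = 1/(24023 + (3 + 3364)) = 1/(24023 + 3367) = 1/27390 ≈ 3.6510e-5)
k - b(-3, -168) = 1/27390 - 1*(-82/9) = 1/27390 + 82/9 = 748663/82170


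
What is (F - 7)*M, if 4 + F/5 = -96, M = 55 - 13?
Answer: -21294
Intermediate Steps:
M = 42
F = -500 (F = -20 + 5*(-96) = -20 - 480 = -500)
(F - 7)*M = (-500 - 7)*42 = -507*42 = -21294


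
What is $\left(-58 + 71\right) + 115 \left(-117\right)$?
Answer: $-13442$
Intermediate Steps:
$\left(-58 + 71\right) + 115 \left(-117\right) = 13 - 13455 = -13442$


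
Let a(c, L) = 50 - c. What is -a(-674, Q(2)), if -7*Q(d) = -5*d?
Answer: -724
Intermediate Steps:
Q(d) = 5*d/7 (Q(d) = -(-5)*d/7 = 5*d/7)
-a(-674, Q(2)) = -(50 - 1*(-674)) = -(50 + 674) = -1*724 = -724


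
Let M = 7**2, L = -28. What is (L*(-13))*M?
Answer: 17836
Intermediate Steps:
M = 49
(L*(-13))*M = -28*(-13)*49 = 364*49 = 17836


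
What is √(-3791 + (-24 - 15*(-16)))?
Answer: 5*I*√143 ≈ 59.791*I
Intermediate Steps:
√(-3791 + (-24 - 15*(-16))) = √(-3791 + (-24 + 240)) = √(-3791 + 216) = √(-3575) = 5*I*√143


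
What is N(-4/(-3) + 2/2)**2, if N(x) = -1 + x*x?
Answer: 1600/81 ≈ 19.753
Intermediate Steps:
N(x) = -1 + x**2
N(-4/(-3) + 2/2)**2 = (-1 + (-4/(-3) + 2/2)**2)**2 = (-1 + (-4*(-1/3) + 2*(1/2))**2)**2 = (-1 + (4/3 + 1)**2)**2 = (-1 + (7/3)**2)**2 = (-1 + 49/9)**2 = (40/9)**2 = 1600/81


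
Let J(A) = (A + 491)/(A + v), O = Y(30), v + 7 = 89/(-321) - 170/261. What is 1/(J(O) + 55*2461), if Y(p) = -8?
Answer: 444838/60197558749 ≈ 7.3896e-6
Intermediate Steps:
v = -221422/27927 (v = -7 + (89/(-321) - 170/261) = -7 + (89*(-1/321) - 170*1/261) = -7 + (-89/321 - 170/261) = -7 - 25933/27927 = -221422/27927 ≈ -7.9286)
O = -8
J(A) = (491 + A)/(-221422/27927 + A) (J(A) = (A + 491)/(A - 221422/27927) = (491 + A)/(-221422/27927 + A))
1/(J(O) + 55*2461) = 1/(27927*(491 - 8)/(-221422 + 27927*(-8)) + 55*2461) = 1/(27927*483/(-221422 - 223416) + 135355) = 1/(27927*483/(-444838) + 135355) = 1/(27927*(-1/444838)*483 + 135355) = 1/(-13488741/444838 + 135355) = 1/(60197558749/444838) = 444838/60197558749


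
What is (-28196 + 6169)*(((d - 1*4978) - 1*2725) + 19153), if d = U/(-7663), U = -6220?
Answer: -1932815724390/7663 ≈ -2.5223e+8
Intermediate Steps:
d = 6220/7663 (d = -6220/(-7663) = -6220*(-1/7663) = 6220/7663 ≈ 0.81169)
(-28196 + 6169)*(((d - 1*4978) - 1*2725) + 19153) = (-28196 + 6169)*(((6220/7663 - 1*4978) - 1*2725) + 19153) = -22027*(((6220/7663 - 4978) - 2725) + 19153) = -22027*((-38140194/7663 - 2725) + 19153) = -22027*(-59021869/7663 + 19153) = -22027*87747570/7663 = -1932815724390/7663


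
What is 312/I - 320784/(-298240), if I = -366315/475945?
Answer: -184039971211/455207440 ≈ -404.30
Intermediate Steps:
I = -73263/95189 (I = -366315*1/475945 = -73263/95189 ≈ -0.76966)
312/I - 320784/(-298240) = 312/(-73263/95189) - 320784/(-298240) = 312*(-95189/73263) - 320784*(-1/298240) = -9899656/24421 + 20049/18640 = -184039971211/455207440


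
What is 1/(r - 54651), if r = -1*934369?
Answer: -1/989020 ≈ -1.0111e-6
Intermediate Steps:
r = -934369
1/(r - 54651) = 1/(-934369 - 54651) = 1/(-989020) = -1/989020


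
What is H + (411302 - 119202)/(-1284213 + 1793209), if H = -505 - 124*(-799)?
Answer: 12543134204/127249 ≈ 98572.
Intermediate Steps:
H = 98571 (H = -505 + 99076 = 98571)
H + (411302 - 119202)/(-1284213 + 1793209) = 98571 + (411302 - 119202)/(-1284213 + 1793209) = 98571 + 292100/508996 = 98571 + 292100*(1/508996) = 98571 + 73025/127249 = 12543134204/127249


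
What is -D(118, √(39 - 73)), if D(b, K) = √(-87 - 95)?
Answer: -I*√182 ≈ -13.491*I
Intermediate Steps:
D(b, K) = I*√182 (D(b, K) = √(-182) = I*√182)
-D(118, √(39 - 73)) = -I*√182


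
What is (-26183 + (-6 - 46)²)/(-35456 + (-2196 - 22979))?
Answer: 23479/60631 ≈ 0.38724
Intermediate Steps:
(-26183 + (-6 - 46)²)/(-35456 + (-2196 - 22979)) = (-26183 + (-52)²)/(-35456 - 25175) = (-26183 + 2704)/(-60631) = -23479*(-1/60631) = 23479/60631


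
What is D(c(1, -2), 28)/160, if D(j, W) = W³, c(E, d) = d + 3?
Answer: 686/5 ≈ 137.20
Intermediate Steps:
c(E, d) = 3 + d
D(c(1, -2), 28)/160 = 28³/160 = 21952*(1/160) = 686/5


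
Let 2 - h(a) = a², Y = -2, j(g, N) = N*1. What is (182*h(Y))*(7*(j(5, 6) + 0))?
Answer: -15288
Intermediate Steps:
j(g, N) = N
h(a) = 2 - a²
(182*h(Y))*(7*(j(5, 6) + 0)) = (182*(2 - 1*(-2)²))*(7*(6 + 0)) = (182*(2 - 1*4))*(7*6) = (182*(2 - 4))*42 = (182*(-2))*42 = -364*42 = -15288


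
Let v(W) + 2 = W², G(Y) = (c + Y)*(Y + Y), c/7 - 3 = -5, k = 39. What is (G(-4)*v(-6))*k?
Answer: 190944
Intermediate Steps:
c = -14 (c = 21 + 7*(-5) = 21 - 35 = -14)
G(Y) = 2*Y*(-14 + Y) (G(Y) = (-14 + Y)*(Y + Y) = (-14 + Y)*(2*Y) = 2*Y*(-14 + Y))
v(W) = -2 + W²
(G(-4)*v(-6))*k = ((2*(-4)*(-14 - 4))*(-2 + (-6)²))*39 = ((2*(-4)*(-18))*(-2 + 36))*39 = (144*34)*39 = 4896*39 = 190944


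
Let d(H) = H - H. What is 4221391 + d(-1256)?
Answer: 4221391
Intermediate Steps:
d(H) = 0
4221391 + d(-1256) = 4221391 + 0 = 4221391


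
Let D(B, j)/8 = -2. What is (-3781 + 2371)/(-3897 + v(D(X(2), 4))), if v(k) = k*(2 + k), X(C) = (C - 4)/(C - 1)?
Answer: 1410/3673 ≈ 0.38388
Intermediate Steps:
X(C) = (-4 + C)/(-1 + C)
D(B, j) = -16 (D(B, j) = 8*(-2) = -16)
(-3781 + 2371)/(-3897 + v(D(X(2), 4))) = (-3781 + 2371)/(-3897 - 16*(2 - 16)) = -1410/(-3897 - 16*(-14)) = -1410/(-3897 + 224) = -1410/(-3673) = -1410*(-1/3673) = 1410/3673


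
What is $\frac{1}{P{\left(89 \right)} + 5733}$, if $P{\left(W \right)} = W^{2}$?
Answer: $\frac{1}{13654} \approx 7.3239 \cdot 10^{-5}$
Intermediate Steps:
$\frac{1}{P{\left(89 \right)} + 5733} = \frac{1}{89^{2} + 5733} = \frac{1}{7921 + 5733} = \frac{1}{13654}$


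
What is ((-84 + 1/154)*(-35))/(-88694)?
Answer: -64675/1951268 ≈ -0.033145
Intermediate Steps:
((-84 + 1/154)*(-35))/(-88694) = ((-84 + 1/154)*(-35))*(-1/88694) = -12935/154*(-35)*(-1/88694) = (64675/22)*(-1/88694) = -64675/1951268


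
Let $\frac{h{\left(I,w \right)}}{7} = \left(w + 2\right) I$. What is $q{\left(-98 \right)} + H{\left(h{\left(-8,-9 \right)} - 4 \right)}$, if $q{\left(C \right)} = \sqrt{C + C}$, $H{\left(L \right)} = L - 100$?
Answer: $288 + 14 i \approx 288.0 + 14.0 i$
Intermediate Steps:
$h{\left(I,w \right)} = 7 I \left(2 + w\right)$ ($h{\left(I,w \right)} = 7 \left(w + 2\right) I = 7 \left(2 + w\right) I = 7 I \left(2 + w\right)$)
$H{\left(L \right)} = -100 + L$ ($H{\left(L \right)} = L - 100 = -100 + L$)
$q{\left(C \right)} = \sqrt{2} \sqrt{C}$ ($q{\left(C \right)} = \sqrt{2 C} = \sqrt{2} \sqrt{C}$)
$q{\left(-98 \right)} + H{\left(h{\left(-8,-9 \right)} - 4 \right)} = \sqrt{2} \sqrt{-98} - \left(104 + 56 \left(2 - 9\right)\right) = \sqrt{2} \cdot 7 i \sqrt{2} - \left(104 - 392\right) = 14 i + \left(-100 + \left(392 - 4\right)\right) = 14 i + \left(-100 + 388\right) = 14 i + 288 = 288 + 14 i$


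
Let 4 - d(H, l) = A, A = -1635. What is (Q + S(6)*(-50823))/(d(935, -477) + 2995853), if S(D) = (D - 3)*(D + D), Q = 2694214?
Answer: 432293/1498746 ≈ 0.28844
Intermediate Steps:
d(H, l) = 1639 (d(H, l) = 4 - 1*(-1635) = 4 + 1635 = 1639)
S(D) = 2*D*(-3 + D) (S(D) = (-3 + D)*(2*D) = 2*D*(-3 + D))
(Q + S(6)*(-50823))/(d(935, -477) + 2995853) = (2694214 + (2*6*(-3 + 6))*(-50823))/(1639 + 2995853) = (2694214 + (2*6*3)*(-50823))/2997492 = (2694214 + 36*(-50823))*(1/2997492) = (2694214 - 1829628)*(1/2997492) = 864586*(1/2997492) = 432293/1498746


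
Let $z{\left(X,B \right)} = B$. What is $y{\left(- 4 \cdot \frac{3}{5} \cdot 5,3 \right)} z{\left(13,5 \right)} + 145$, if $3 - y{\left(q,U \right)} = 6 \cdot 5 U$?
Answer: $-290$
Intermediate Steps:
$y{\left(q,U \right)} = 3 - 30 U$ ($y{\left(q,U \right)} = 3 - 6 \cdot 5 U = 3 - 30 U$)
$y{\left(- 4 \cdot \frac{3}{5} \cdot 5,3 \right)} z{\left(13,5 \right)} + 145 = \left(3 - 90\right) 5 + 145 = \left(-87\right) 5 + 145 = -435 + 145 = -290$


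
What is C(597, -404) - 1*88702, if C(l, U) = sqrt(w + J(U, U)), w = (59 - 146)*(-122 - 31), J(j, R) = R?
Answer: -88702 + sqrt(12907) ≈ -88588.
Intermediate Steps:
w = 13311 (w = -87*(-153) = 13311)
C(l, U) = sqrt(13311 + U)
C(597, -404) - 1*88702 = sqrt(13311 - 404) - 1*88702 = sqrt(12907) - 88702 = -88702 + sqrt(12907)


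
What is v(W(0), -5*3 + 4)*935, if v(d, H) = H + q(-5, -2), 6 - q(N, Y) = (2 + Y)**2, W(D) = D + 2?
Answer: -4675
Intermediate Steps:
W(D) = 2 + D
q(N, Y) = 6 - (2 + Y)**2
v(d, H) = 6 + H (v(d, H) = H + (6 - (2 - 2)**2) = H + (6 - 1*0**2) = H + (6 - 1*0) = H + (6 + 0) = H + 6 = 6 + H)
v(W(0), -5*3 + 4)*935 = (6 + (-5*3 + 4))*935 = (6 + (-15 + 4))*935 = (6 - 11)*935 = -5*935 = -4675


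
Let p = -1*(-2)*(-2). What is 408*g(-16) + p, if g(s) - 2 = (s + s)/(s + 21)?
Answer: -8996/5 ≈ -1799.2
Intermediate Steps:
g(s) = 2 + 2*s/(21 + s) (g(s) = 2 + (s + s)/(s + 21) = 2 + (2*s)/(21 + s) = 2 + 2*s/(21 + s))
p = -4 (p = 2*(-2) = -4)
408*g(-16) + p = 408*(2*(21 + 2*(-16))/(21 - 16)) - 4 = 408*(2*(21 - 32)/5) - 4 = 408*(2*(⅕)*(-11)) - 4 = 408*(-22/5) - 4 = -8976/5 - 4 = -8996/5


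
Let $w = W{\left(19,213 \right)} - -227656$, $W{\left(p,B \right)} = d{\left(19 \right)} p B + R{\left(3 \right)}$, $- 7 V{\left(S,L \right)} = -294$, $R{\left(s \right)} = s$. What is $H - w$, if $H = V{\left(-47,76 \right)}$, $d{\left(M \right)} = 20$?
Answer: $-308557$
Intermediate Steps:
$V{\left(S,L \right)} = 42$ ($V{\left(S,L \right)} = \left(- \frac{1}{7}\right) \left(-294\right) = 42$)
$H = 42$
$W{\left(p,B \right)} = 3 + 20 B p$ ($W{\left(p,B \right)} = 20 p B + 3 = 20 B p + 3 = 3 + 20 B p$)
$w = 308599$ ($w = \left(3 + 20 \cdot 213 \cdot 19\right) - -227656 = \left(3 + 80940\right) + 227656 = 80943 + 227656 = 308599$)
$H - w = 42 - 308599 = -308557$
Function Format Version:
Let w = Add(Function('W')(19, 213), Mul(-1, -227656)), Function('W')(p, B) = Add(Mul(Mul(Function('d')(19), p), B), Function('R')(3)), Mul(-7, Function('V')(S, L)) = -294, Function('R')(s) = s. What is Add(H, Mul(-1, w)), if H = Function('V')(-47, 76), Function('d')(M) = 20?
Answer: -308557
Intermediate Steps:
Function('V')(S, L) = 42 (Function('V')(S, L) = Mul(Rational(-1, 7), -294) = 42)
H = 42
Function('W')(p, B) = Add(3, Mul(20, B, p)) (Function('W')(p, B) = Add(Mul(Mul(20, p), B), 3) = Add(Mul(20, B, p), 3) = Add(3, Mul(20, B, p)))
w = 308599 (w = Add(Add(3, Mul(20, 213, 19)), Mul(-1, -227656)) = Add(Add(3, 80940), 227656) = Add(80943, 227656) = 308599)
Add(H, Mul(-1, w)) = Add(42, Mul(-1, 308599)) = Add(42, -308599) = -308557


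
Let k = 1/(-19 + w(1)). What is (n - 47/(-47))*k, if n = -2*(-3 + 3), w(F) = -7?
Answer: -1/26 ≈ -0.038462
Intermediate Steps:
n = 0 (n = -2*0 = 0)
k = -1/26 (k = 1/(-19 - 7) = 1/(-26) = -1/26 ≈ -0.038462)
(n - 47/(-47))*k = (0 - 47/(-47))*(-1/26) = (0 - 47*(-1/47))*(-1/26) = (0 + 1)*(-1/26) = 1*(-1/26) = -1/26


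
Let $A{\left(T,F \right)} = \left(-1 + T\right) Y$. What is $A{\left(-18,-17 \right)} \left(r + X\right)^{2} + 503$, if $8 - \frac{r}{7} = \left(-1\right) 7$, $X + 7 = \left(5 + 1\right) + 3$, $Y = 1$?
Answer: $-217028$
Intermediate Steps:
$A{\left(T,F \right)} = -1 + T$ ($A{\left(T,F \right)} = \left(-1 + T\right) 1 = -1 + T$)
$X = 2$ ($X = -7 + \left(\left(5 + 1\right) + 3\right) = -7 + \left(6 + 3\right) = -7 + 9 = 2$)
$r = 105$ ($r = 56 - 7 \left(\left(-1\right) 7\right) = 56 - -49 = 56 + 49 = 105$)
$A{\left(-18,-17 \right)} \left(r + X\right)^{2} + 503 = \left(-1 - 18\right) \left(105 + 2\right)^{2} + 503 = - 19 \cdot 107^{2} + 503 = \left(-19\right) 11449 + 503 = -217531 + 503 = -217028$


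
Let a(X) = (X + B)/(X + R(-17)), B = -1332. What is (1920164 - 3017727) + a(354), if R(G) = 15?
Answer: -135000575/123 ≈ -1.0976e+6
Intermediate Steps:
a(X) = (-1332 + X)/(15 + X) (a(X) = (X - 1332)/(X + 15) = (-1332 + X)/(15 + X))
(1920164 - 3017727) + a(354) = (1920164 - 3017727) + (-1332 + 354)/(15 + 354) = -1097563 - 978/369 = -1097563 + (1/369)*(-978) = -1097563 - 326/123 = -135000575/123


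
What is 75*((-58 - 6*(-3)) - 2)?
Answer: -3150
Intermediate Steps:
75*((-58 - 6*(-3)) - 2) = 75*((-58 - 1*(-18)) - 2) = 75*((-58 + 18) - 2) = 75*(-40 - 2) = 75*(-42) = -3150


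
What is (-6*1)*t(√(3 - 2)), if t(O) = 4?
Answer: -24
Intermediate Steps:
(-6*1)*t(√(3 - 2)) = -6*1*4 = -6*4 = -24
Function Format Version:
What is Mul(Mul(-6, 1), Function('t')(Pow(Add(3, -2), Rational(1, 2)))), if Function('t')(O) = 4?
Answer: -24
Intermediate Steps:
Mul(Mul(-6, 1), Function('t')(Pow(Add(3, -2), Rational(1, 2)))) = Mul(Mul(-6, 1), 4) = Mul(-6, 4) = -24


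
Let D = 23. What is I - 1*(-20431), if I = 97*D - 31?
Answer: 22631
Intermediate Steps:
I = 2200 (I = 97*23 - 31 = 2231 - 31 = 2200)
I - 1*(-20431) = 2200 - 1*(-20431) = 2200 + 20431 = 22631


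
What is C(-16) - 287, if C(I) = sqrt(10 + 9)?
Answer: -287 + sqrt(19) ≈ -282.64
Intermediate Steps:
C(I) = sqrt(19)
C(-16) - 287 = sqrt(19) - 287 = -287 + sqrt(19)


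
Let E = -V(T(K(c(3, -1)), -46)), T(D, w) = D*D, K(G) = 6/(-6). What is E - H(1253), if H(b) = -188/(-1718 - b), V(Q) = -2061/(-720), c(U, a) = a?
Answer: -695399/237680 ≈ -2.9258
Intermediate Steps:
K(G) = -1 (K(G) = 6*(-⅙) = -1)
T(D, w) = D²
V(Q) = 229/80 (V(Q) = -2061*(-1/720) = 229/80)
E = -229/80 (E = -1*229/80 = -229/80 ≈ -2.8625)
E - H(1253) = -229/80 - 188/(1718 + 1253) = -229/80 - 188/2971 = -695399/237680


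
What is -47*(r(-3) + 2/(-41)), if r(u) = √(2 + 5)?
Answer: 94/41 - 47*√7 ≈ -122.06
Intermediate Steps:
r(u) = √7
-47*(r(-3) + 2/(-41)) = -47*(√7 + 2/(-41)) = -47*(√7 + 2*(-1/41)) = -47*(√7 - 2/41) = -47*(-2/41 + √7) = 94/41 - 47*√7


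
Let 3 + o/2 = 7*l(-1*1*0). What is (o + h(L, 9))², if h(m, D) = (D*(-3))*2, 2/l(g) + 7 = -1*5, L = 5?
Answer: 34969/9 ≈ 3885.4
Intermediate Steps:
l(g) = -⅙ (l(g) = 2/(-7 - 1*5) = 2/(-7 - 5) = 2/(-12) = 2*(-1/12) = -⅙)
h(m, D) = -6*D (h(m, D) = -3*D*2 = -6*D)
o = -25/3 (o = -6 + 2*(7*(-⅙)) = -6 + 2*(-7/6) = -6 - 7/3 = -25/3 ≈ -8.3333)
(o + h(L, 9))² = (-25/3 - 6*9)² = (-25/3 - 54)² = (-187/3)² = 34969/9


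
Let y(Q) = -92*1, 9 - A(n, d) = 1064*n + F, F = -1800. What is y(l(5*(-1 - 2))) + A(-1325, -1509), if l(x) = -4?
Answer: 1411517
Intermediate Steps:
A(n, d) = 1809 - 1064*n (A(n, d) = 9 - (1064*n - 1800) = 9 - (-1800 + 1064*n) = 9 + (1800 - 1064*n) = 1809 - 1064*n)
y(Q) = -92
y(l(5*(-1 - 2))) + A(-1325, -1509) = -92 + (1809 - 1064*(-1325)) = -92 + (1809 + 1409800) = -92 + 1411609 = 1411517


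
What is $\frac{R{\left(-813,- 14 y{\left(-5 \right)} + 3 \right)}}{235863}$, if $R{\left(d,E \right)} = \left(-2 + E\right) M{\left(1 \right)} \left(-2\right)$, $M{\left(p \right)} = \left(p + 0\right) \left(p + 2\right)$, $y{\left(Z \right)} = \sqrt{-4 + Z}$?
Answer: $- \frac{2}{78621} + \frac{28 i}{26207} \approx -2.5438 \cdot 10^{-5} + 0.0010684 i$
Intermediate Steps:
$M{\left(p \right)} = p \left(2 + p\right)$
$R{\left(d,E \right)} = 12 - 6 E$ ($R{\left(d,E \right)} = \left(-2 + E\right) 1 \left(2 + 1\right) \left(-2\right) = \left(-2 + E\right) 1 \cdot 3 \left(-2\right) = \left(-2 + E\right) 3 \left(-2\right) = \left(-6 + 3 E\right) \left(-2\right) = 12 - 6 E$)
$\frac{R{\left(-813,- 14 y{\left(-5 \right)} + 3 \right)}}{235863} = \frac{12 - 6 \left(- 14 \sqrt{-4 - 5} + 3\right)}{235863} = \left(12 - 6 \left(- 14 \sqrt{-9} + 3\right)\right) \frac{1}{235863} = \left(12 - 6 \left(- 14 \cdot 3 i + 3\right)\right) \frac{1}{235863} = \left(12 - 6 \left(- 42 i + 3\right)\right) \frac{1}{235863} = \left(12 - 6 \left(3 - 42 i\right)\right) \frac{1}{235863} = \left(12 - \left(18 - 252 i\right)\right) \frac{1}{235863} = \left(-6 + 252 i\right) \frac{1}{235863} = - \frac{2}{78621} + \frac{28 i}{26207}$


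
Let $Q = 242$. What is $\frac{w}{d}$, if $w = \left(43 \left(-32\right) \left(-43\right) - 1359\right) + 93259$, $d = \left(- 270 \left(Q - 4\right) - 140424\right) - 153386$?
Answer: $- \frac{75534}{179035} \approx -0.4219$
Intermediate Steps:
$d = -358070$ ($d = \left(- 270 \left(242 - 4\right) - 140424\right) - 153386 = \left(\left(-270\right) 238 - 140424\right) - 153386 = \left(-64260 - 140424\right) - 153386 = -204684 - 153386 = -358070$)
$w = 151068$ ($w = \left(\left(-1376\right) \left(-43\right) - 1359\right) + 93259 = \left(59168 - 1359\right) + 93259 = 57809 + 93259 = 151068$)
$\frac{w}{d} = \frac{151068}{-358070} = 151068 \left(- \frac{1}{358070}\right) = - \frac{75534}{179035}$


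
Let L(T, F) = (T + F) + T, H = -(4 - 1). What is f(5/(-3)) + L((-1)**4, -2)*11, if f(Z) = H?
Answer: -3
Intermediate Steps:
H = -3 (H = -1*3 = -3)
f(Z) = -3
L(T, F) = F + 2*T (L(T, F) = (F + T) + T = F + 2*T)
f(5/(-3)) + L((-1)**4, -2)*11 = -3 + (-2 + 2*(-1)**4)*11 = -3 + (-2 + 2*1)*11 = -3 + (-2 + 2)*11 = -3 + 0*11 = -3 + 0 = -3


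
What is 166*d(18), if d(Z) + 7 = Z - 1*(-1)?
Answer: 1992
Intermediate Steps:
d(Z) = -6 + Z (d(Z) = -7 + (Z - 1*(-1)) = -7 + (Z + 1) = -7 + (1 + Z) = -6 + Z)
166*d(18) = 166*(-6 + 18) = 166*12 = 1992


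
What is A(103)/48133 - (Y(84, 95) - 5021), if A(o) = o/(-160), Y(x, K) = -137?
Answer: 39723202137/7701280 ≈ 5158.0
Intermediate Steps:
A(o) = -o/160 (A(o) = o*(-1/160) = -o/160)
A(103)/48133 - (Y(84, 95) - 5021) = -1/160*103/48133 - (-137 - 5021) = -103/160*1/48133 - 1*(-5158) = -103/7701280 + 5158 = 39723202137/7701280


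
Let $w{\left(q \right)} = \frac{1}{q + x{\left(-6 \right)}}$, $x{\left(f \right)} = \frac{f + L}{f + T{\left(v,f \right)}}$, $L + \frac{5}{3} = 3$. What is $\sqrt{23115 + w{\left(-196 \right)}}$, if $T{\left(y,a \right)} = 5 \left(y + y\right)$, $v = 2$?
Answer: $\frac{6 \sqrt{222752143}}{589} \approx 152.04$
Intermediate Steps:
$L = \frac{4}{3}$ ($L = - \frac{5}{3} + 3 = \frac{4}{3} \approx 1.3333$)
$T{\left(y,a \right)} = 10 y$ ($T{\left(y,a \right)} = 5 \cdot 2 y = 10 y$)
$x{\left(f \right)} = \frac{\frac{4}{3} + f}{20 + f}$ ($x{\left(f \right)} = \frac{f + \frac{4}{3}}{f + 10 \cdot 2} = \frac{\frac{4}{3} + f}{f + 20} = \frac{\frac{4}{3} + f}{20 + f}$)
$w{\left(q \right)} = \frac{1}{- \frac{1}{3} + q}$ ($w{\left(q \right)} = \frac{1}{q + \frac{\frac{4}{3} - 6}{20 - 6}} = \frac{1}{q + \frac{1}{14} \left(- \frac{14}{3}\right)} = \frac{1}{q - \frac{1}{3}} = \frac{1}{- \frac{1}{3} + q}$)
$\sqrt{23115 + w{\left(-196 \right)}} = \sqrt{23115 + \frac{3}{-1 + 3 \left(-196\right)}} = \sqrt{23115 + \frac{3}{-1 - 588}} = \sqrt{23115 + \frac{3}{-589}} = \sqrt{23115 + 3 \left(- \frac{1}{589}\right)} = \sqrt{23115 - \frac{3}{589}} = \sqrt{\frac{13614732}{589}} = \frac{6 \sqrt{222752143}}{589}$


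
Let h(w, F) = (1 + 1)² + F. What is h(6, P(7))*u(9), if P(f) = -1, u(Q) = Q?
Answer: 27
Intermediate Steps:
h(w, F) = 4 + F (h(w, F) = 2² + F = 4 + F)
h(6, P(7))*u(9) = (4 - 1)*9 = 3*9 = 27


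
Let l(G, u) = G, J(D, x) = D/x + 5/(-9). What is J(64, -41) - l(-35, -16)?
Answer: 12134/369 ≈ 32.883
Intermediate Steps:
J(D, x) = -5/9 + D/x (J(D, x) = D/x + 5*(-1/9) = D/x - 5/9 = -5/9 + D/x)
J(64, -41) - l(-35, -16) = (-5/9 + 64/(-41)) - 1*(-35) = (-5/9 + 64*(-1/41)) + 35 = (-5/9 - 64/41) + 35 = -781/369 + 35 = 12134/369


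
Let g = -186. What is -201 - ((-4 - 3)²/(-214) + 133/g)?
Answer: -1990757/9951 ≈ -200.06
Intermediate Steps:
-201 - ((-4 - 3)²/(-214) + 133/g) = -201 - ((-4 - 3)²/(-214) + 133/(-186)) = -201 - ((-7)²*(-1/214) + 133*(-1/186)) = -201 - (49*(-1/214) - 133/186) = -201 - (-49/214 - 133/186) = -201 - 1*(-9394/9951) = -201 + 9394/9951 = -1990757/9951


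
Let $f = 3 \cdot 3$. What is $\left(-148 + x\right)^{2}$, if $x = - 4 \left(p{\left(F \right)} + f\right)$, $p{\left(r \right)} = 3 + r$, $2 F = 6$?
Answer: $43264$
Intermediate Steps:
$F = 3$ ($F = \frac{1}{2} \cdot 6 = 3$)
$f = 9$
$x = -60$ ($x = - 4 \left(\left(3 + 3\right) + 9\right) = - 4 \left(6 + 9\right) = \left(-4\right) 15 = -60$)
$\left(-148 + x\right)^{2} = \left(-148 - 60\right)^{2} = \left(-208\right)^{2} = 43264$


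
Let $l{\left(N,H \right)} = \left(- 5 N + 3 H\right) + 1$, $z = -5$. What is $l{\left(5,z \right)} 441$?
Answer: $-17199$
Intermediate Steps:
$l{\left(N,H \right)} = 1 - 5 N + 3 H$
$l{\left(5,z \right)} 441 = \left(1 - 25 + 3 \left(-5\right)\right) 441 = \left(1 - 25 - 15\right) 441 = \left(-39\right) 441 = -17199$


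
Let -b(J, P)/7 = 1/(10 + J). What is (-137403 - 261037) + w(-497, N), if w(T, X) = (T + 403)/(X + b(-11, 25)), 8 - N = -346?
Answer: -143836934/361 ≈ -3.9844e+5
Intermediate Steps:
b(J, P) = -7/(10 + J)
N = 354 (N = 8 - 1*(-346) = 8 + 346 = 354)
w(T, X) = (403 + T)/(7 + X) (w(T, X) = (T + 403)/(X - 7/(10 - 11)) = (403 + T)/(X - 7/(-1)) = (403 + T)/(X - 7*(-1)) = (403 + T)/(X + 7) = (403 + T)/(7 + X))
(-137403 - 261037) + w(-497, N) = (-137403 - 261037) + (403 - 497)/(7 + 354) = -398440 - 94/361 = -143836934/361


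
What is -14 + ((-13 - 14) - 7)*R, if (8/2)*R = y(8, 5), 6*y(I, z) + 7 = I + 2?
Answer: -73/4 ≈ -18.250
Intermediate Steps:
y(I, z) = -⅚ + I/6 (y(I, z) = -7/6 + (I + 2)/6 = -7/6 + (2 + I)/6 = -7/6 + (⅓ + I/6) = -⅚ + I/6)
R = ⅛ (R = (-⅚ + (⅙)*8)/4 = (-⅚ + 4/3)/4 = (¼)*(½) = ⅛ ≈ 0.12500)
-14 + ((-13 - 14) - 7)*R = -14 + ((-13 - 14) - 7)*(⅛) = -14 + (-27 - 7)*(⅛) = -14 - 34*⅛ = -14 - 17/4 = -73/4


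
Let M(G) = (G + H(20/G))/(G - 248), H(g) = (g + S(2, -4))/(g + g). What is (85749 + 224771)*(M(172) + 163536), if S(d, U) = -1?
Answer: 964829718314/19 ≈ 5.0781e+10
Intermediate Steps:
H(g) = (-1 + g)/(2*g) (H(g) = (g - 1)/(g + g) = (-1 + g)/((2*g)) = (-1 + g)*(1/(2*g)) = (-1 + g)/(2*g))
M(G) = (G + G*(-1 + 20/G)/40)/(-248 + G) (M(G) = (G + (-1 + 20/G)/(2*((20/G))))/(G - 248) = (G + (G/20)*(-1 + 20/G)/2)/(-248 + G) = (G + G*(-1 + 20/G)/40)/(-248 + G))
(85749 + 224771)*(M(172) + 163536) = (85749 + 224771)*((20 + 39*172)/(40*(-248 + 172)) + 163536) = 310520*((1/40)*(20 + 6708)/(-76) + 163536) = 310520*((1/40)*(-1/76)*6728 + 163536) = 310520*(-841/380 + 163536) = 310520*(62142839/380) = 964829718314/19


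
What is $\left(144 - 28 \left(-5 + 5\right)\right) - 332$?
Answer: $-188$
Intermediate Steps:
$\left(144 - 28 \left(-5 + 5\right)\right) - 332 = \left(144 - 0\right) - 332 = \left(144 + 0\right) - 332 = 144 - 332 = -188$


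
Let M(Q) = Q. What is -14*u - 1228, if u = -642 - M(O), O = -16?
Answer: 7536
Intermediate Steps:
u = -626 (u = -642 - 1*(-16) = -642 + 16 = -626)
-14*u - 1228 = -14*(-626) - 1228 = 8764 - 1228 = 7536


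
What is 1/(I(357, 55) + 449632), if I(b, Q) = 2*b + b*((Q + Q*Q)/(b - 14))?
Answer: 7/3174862 ≈ 2.2048e-6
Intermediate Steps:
I(b, Q) = 2*b + b*(Q + Q²)/(-14 + b) (I(b, Q) = 2*b + b*((Q + Q²)/(-14 + b)) = 2*b + b*(Q + Q²)/(-14 + b))
1/(I(357, 55) + 449632) = 1/(357*(-28 + 55 + 55² + 2*357)/(-14 + 357) + 449632) = 1/(357*(-28 + 55 + 3025 + 714)/343 + 449632) = 1/(357*(1/343)*3766 + 449632) = 1/(27438/7 + 449632) = 1/(3174862/7) = 7/3174862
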